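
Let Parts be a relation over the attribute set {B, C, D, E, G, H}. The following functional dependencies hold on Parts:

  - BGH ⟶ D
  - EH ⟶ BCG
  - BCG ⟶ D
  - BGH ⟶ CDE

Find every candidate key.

EH; BGH

Attribute H never appears on the right-hand side of any dependency, so H must belong to every candidate key.
{H}⁺ = {H}, which is not all of the schema, so we must add further attributes.
{E, H}⁺: EH→BCG adds B, C, G; BCG→D adds D → {B, C, D, E, G, H}. Minimal: {H}⁺ = {H}; {E}⁺ = {E} — none reach the full schema.
{B, G, H}⁺: BGH→D adds D; BGH→CDE adds C, E → {B, C, D, E, G, H}. Minimal: {G, H}⁺ = {G, H}; {B, H}⁺ = {B, H}; {B, G}⁺ = {B, G} — none reach the full schema.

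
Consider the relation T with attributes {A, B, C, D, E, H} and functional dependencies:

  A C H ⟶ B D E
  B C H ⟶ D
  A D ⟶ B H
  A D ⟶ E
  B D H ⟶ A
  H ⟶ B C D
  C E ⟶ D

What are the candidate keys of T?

{H}⁺: H→BCD adds B, C, D; BDH→A adds A; ACH→BDE adds E → {A, B, C, D, E, H}.
{A, D}⁺: AD→BH adds B, H; AD→E adds E; H→BCD adds C → {A, B, C, D, E, H}. Minimal: {D}⁺ = {D}; {A}⁺ = {A} — none reach the full schema.
{A, C, E}⁺: CE→D adds D; AD→BH adds B, H → {A, B, C, D, E, H}. Minimal: {C, E}⁺ = {C, D, E}; {A, E}⁺ = {A, E}; {A, C}⁺ = {A, C} — none reach the full schema.
Any other superkey contains one of these as a subset, so there are no further candidate keys.

{H}, {A, D}, {A, C, E}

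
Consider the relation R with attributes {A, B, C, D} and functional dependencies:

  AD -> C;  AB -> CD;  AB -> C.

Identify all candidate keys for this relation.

Attributes A, B never appear on any right-hand side, so every candidate key must contain {A, B}.
{A, B}⁺ = {A, B, C, D}, which is all of the schema, so {A, B} is the only candidate key.

AB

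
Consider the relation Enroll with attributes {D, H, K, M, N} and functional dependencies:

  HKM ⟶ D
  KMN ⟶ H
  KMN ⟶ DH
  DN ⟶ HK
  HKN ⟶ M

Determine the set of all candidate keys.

Attribute N never appears on the right-hand side of any dependency, so N must belong to every candidate key.
{N}⁺ = {N}, which is not all of the schema, so we must add further attributes.
{D, N}⁺: DN→HK adds H, K; HKN→M adds M → {D, H, K, M, N}. Minimal: {N}⁺ = {N}; {D}⁺ = {D} — none reach the full schema.
{H, K, N}⁺: HKN→M adds M; HKM→D adds D → {D, H, K, M, N}. Minimal: {K, N}⁺ = {K, N}; {H, N}⁺ = {H, N}; {H, K}⁺ = {H, K} — none reach the full schema.
{K, M, N}⁺: KMN→H adds H; KMN→DH adds D → {D, H, K, M, N}. Minimal: {M, N}⁺ = {M, N}; {K, N}⁺ = {K, N}; {K, M}⁺ = {K, M} — none reach the full schema.
Any other superkey contains one of these as a subset, so there are no further candidate keys.

(D, N); (H, K, N); (K, M, N)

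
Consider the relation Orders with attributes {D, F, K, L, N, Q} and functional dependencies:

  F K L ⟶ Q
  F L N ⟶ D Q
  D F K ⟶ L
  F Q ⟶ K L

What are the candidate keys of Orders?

Attributes F, N never appear on any right-hand side, so every candidate key must contain {F, N}.
{F, N}⁺ = {F, N}, which is not all of the schema, so we must add further attributes.
{F, L, N}⁺: FLN→DQ adds D, Q; FQ→KL adds K → {D, F, K, L, N, Q}. Minimal: {L, N}⁺ = {L, N}; {F, N}⁺ = {F, N}; {F, L}⁺ = {F, L} — none reach the full schema.
{F, N, Q}⁺: FQ→KL adds K, L; FLN→DQ adds D → {D, F, K, L, N, Q}. Minimal: {N, Q}⁺ = {N, Q}; {F, Q}⁺ = {F, K, L, Q}; {F, N}⁺ = {F, N} — none reach the full schema.
{D, F, K, N}⁺: DFK→L adds L; FKL→Q adds Q → {D, F, K, L, N, Q}. Minimal: {F, K, N}⁺ = {F, K, N}; {D, K, N}⁺ = {D, K, N}; {D, F, N}⁺ = {D, F, N}; … — none reach the full schema.

{F, L, N}, {F, N, Q}, {D, F, K, N}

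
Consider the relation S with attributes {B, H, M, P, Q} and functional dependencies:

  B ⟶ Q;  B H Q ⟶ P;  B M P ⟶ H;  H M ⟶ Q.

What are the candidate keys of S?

BHM; BMP

Attributes B, M never appear on any right-hand side, so every candidate key must contain {B, M}.
{B, M}⁺ = {B, M, Q}, which is not all of the schema, so we must add further attributes.
{B, H, M}⁺: B→Q adds Q; BHQ→P adds P → {B, H, M, P, Q}. Minimal: {H, M}⁺ = {H, M, Q}; {B, M}⁺ = {B, M, Q}; {B, H}⁺ = {B, H, P, Q} — none reach the full schema.
{B, M, P}⁺: B→Q adds Q; BMP→H adds H → {B, H, M, P, Q}. Minimal: {M, P}⁺ = {M, P}; {B, P}⁺ = {B, P, Q}; {B, M}⁺ = {B, M, Q} — none reach the full schema.
Any other superkey contains one of these as a subset, so there are no further candidate keys.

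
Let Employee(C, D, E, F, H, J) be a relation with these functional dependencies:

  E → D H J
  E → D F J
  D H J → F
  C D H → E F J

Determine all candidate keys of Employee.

{C, E}, {C, D, H}

Attribute C never appears on the right-hand side of any dependency, so C must belong to every candidate key.
{C}⁺ = {C}, which is not all of the schema, so we must add further attributes.
{C, E}⁺: E→DHJ adds D, H, J; E→DFJ adds F → {C, D, E, F, H, J}. Minimal: {E}⁺ = {D, E, F, H, J}; {C}⁺ = {C} — none reach the full schema.
{C, D, H}⁺: CDH→EFJ adds E, F, J → {C, D, E, F, H, J}. Minimal: {D, H}⁺ = {D, H}; {C, H}⁺ = {C, H}; {C, D}⁺ = {C, D} — none reach the full schema.
Any other superkey contains one of these as a subset, so there are no further candidate keys.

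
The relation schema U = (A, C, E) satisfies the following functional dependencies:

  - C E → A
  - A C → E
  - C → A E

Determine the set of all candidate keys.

(C)

{C}⁺: C→AE adds A, E → {A, C, E}.
No other minimal superkey exists.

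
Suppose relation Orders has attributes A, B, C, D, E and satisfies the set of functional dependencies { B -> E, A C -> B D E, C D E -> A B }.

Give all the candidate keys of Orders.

Attribute C never appears on the right-hand side of any dependency, so C must belong to every candidate key.
{C}⁺ = {C}, which is not all of the schema, so we must add further attributes.
{A, C}⁺: AC→BDE adds B, D, E → {A, B, C, D, E}. Minimal: {C}⁺ = {C}; {A}⁺ = {A} — none reach the full schema.
{B, C, D}⁺: B→E adds E; CDE→AB adds A → {A, B, C, D, E}. Minimal: {C, D}⁺ = {C, D}; {B, D}⁺ = {B, D, E}; {B, C}⁺ = {B, C, E} — none reach the full schema.
{C, D, E}⁺: CDE→AB adds A, B → {A, B, C, D, E}. Minimal: {D, E}⁺ = {D, E}; {C, E}⁺ = {C, E}; {C, D}⁺ = {C, D} — none reach the full schema.
Any other superkey contains one of these as a subset, so there are no further candidate keys.

{A, C}, {B, C, D}, {C, D, E}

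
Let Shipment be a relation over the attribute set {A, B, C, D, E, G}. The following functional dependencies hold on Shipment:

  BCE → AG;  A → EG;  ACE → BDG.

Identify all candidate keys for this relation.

Attribute C never appears on the right-hand side of any dependency, so C must belong to every candidate key.
{C}⁺ = {C}, which is not all of the schema, so we must add further attributes.
{A, C}⁺: A→EG adds E, G; ACE→BDG adds B, D → {A, B, C, D, E, G}.
{B, C, E}⁺: BCE→AG adds A, G; ACE→BDG adds D → {A, B, C, D, E, G}.
Any other superkey contains one of these as a subset, so there are no further candidate keys.

{A, C}, {B, C, E}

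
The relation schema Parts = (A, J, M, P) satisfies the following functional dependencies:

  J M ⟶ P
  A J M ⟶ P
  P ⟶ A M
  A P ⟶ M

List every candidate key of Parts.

{J, M}⁺: JM→P adds P; P→AM adds A → {A, J, M, P}.
{J, P}⁺: P→AM adds A, M → {A, J, M, P}.

(J, M), (J, P)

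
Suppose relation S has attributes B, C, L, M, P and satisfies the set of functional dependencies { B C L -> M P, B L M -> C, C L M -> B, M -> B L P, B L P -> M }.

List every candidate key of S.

{M}⁺: M→BLP adds B, L, P; BLM→C adds C → {B, C, L, M, P}.
{B, C, L}⁺: BCL→MP adds M, P → {B, C, L, M, P}. Minimal: {C, L}⁺ = {C, L}; {B, L}⁺ = {B, L}; {B, C}⁺ = {B, C} — none reach the full schema.
{B, L, P}⁺: BLP→M adds M; BLM→C adds C → {B, C, L, M, P}. Minimal: {L, P}⁺ = {L, P}; {B, P}⁺ = {B, P}; {B, L}⁺ = {B, L} — none reach the full schema.

M, BCL, BLP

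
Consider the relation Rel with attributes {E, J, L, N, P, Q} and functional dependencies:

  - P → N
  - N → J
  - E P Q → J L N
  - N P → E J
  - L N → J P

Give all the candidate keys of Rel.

{P, Q}, {L, N, Q}

Attribute Q never appears on the right-hand side of any dependency, so Q must belong to every candidate key.
{Q}⁺ = {Q}, which is not all of the schema, so we must add further attributes.
{P, Q}⁺: P→N adds N; N→J adds J; NP→EJ adds E; EPQ→JLN adds L → {E, J, L, N, P, Q}.
{L, N, Q}⁺: N→J adds J; LN→JP adds P; NP→EJ adds E → {E, J, L, N, P, Q}.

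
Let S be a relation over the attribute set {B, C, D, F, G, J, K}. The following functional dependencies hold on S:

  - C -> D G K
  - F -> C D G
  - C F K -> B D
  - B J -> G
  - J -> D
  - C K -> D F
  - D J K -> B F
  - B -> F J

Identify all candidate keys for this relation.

{B}; {C}; {F}; {J, K}

{B}⁺: B→FJ adds F, J; F→CDG adds C, D, G; C→DGK adds K → {B, C, D, F, G, J, K}.
{C}⁺: C→DGK adds D, G, K; CK→DF adds F; CFK→BD adds B; B→FJ adds J → {B, C, D, F, G, J, K}.
{F}⁺: F→CDG adds C, D, G; C→DGK adds K; CFK→BD adds B; B→FJ adds J → {B, C, D, F, G, J, K}.
{J, K}⁺: J→D adds D; DJK→BF adds B, F; F→CDG adds C, G → {B, C, D, F, G, J, K}.
Any other superkey contains one of these as a subset, so there are no further candidate keys.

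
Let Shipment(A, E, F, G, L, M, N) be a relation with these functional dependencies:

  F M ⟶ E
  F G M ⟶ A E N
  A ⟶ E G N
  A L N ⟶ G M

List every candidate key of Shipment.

Attributes F, L never appear on any right-hand side, so every candidate key must contain {F, L}.
{F, L}⁺ = {F, L}, which is not all of the schema, so we must add further attributes.
{A, F, L}⁺: A→EGN adds E, G, N; ALN→GM adds M → {A, E, F, G, L, M, N}. Minimal: {F, L}⁺ = {F, L}; {A, L}⁺ = {A, E, G, L, M, N}; {A, F}⁺ = {A, E, F, G, N} — none reach the full schema.
{F, G, L, M}⁺: FM→E adds E; FGM→AEN adds A, N → {A, E, F, G, L, M, N}. Minimal: {G, L, M}⁺ = {G, L, M}; {F, L, M}⁺ = {E, F, L, M}; {F, G, M}⁺ = {A, E, F, G, M, N}; … — none reach the full schema.

{A, F, L}, {F, G, L, M}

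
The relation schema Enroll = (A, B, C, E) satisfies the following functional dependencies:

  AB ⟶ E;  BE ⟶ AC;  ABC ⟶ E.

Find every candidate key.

{A, B}, {B, E}

Attribute B never appears on the right-hand side of any dependency, so B must belong to every candidate key.
{B}⁺ = {B}, which is not all of the schema, so we must add further attributes.
{A, B}⁺: AB→E adds E; BE→AC adds C → {A, B, C, E}. Minimal: {B}⁺ = {B}; {A}⁺ = {A} — none reach the full schema.
{B, E}⁺: BE→AC adds A, C → {A, B, C, E}. Minimal: {E}⁺ = {E}; {B}⁺ = {B} — none reach the full schema.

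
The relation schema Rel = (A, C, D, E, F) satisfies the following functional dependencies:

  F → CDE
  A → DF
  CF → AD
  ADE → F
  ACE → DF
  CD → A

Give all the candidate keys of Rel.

(A), (F), (C, D)

{A}⁺: A→DF adds D, F; F→CDE adds C, E → {A, C, D, E, F}.
{F}⁺: F→CDE adds C, D, E; CF→AD adds A → {A, C, D, E, F}.
{C, D}⁺: CD→A adds A; A→DF adds F; F→CDE adds E → {A, C, D, E, F}. Minimal: {D}⁺ = {D}; {C}⁺ = {C} — none reach the full schema.
Any other superkey contains one of these as a subset, so there are no further candidate keys.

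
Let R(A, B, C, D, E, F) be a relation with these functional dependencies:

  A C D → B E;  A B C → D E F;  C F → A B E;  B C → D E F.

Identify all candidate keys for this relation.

Attribute C never appears on the right-hand side of any dependency, so C must belong to every candidate key.
{C}⁺ = {C}, which is not all of the schema, so we must add further attributes.
{B, C}⁺: BC→DEF adds D, E, F; CF→ABE adds A → {A, B, C, D, E, F}. Minimal: {C}⁺ = {C}; {B}⁺ = {B} — none reach the full schema.
{C, F}⁺: CF→ABE adds A, B, E; BC→DEF adds D → {A, B, C, D, E, F}. Minimal: {F}⁺ = {F}; {C}⁺ = {C} — none reach the full schema.
{A, C, D}⁺: ACD→BE adds B, E; ABC→DEF adds F → {A, B, C, D, E, F}. Minimal: {C, D}⁺ = {C, D}; {A, D}⁺ = {A, D}; {A, C}⁺ = {A, C} — none reach the full schema.
Any other superkey contains one of these as a subset, so there are no further candidate keys.

{B, C}, {C, F}, {A, C, D}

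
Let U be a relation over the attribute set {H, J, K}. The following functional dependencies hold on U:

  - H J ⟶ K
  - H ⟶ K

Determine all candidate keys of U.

{H, J}⁺: HJ→K adds K → {H, J, K}.
No other minimal superkey exists.

HJ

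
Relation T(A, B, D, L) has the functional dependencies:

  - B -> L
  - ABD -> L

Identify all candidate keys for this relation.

Attributes A, B, D never appear on any right-hand side, so every candidate key must contain {A, B, D}.
{A, B, D}⁺ = {A, B, D, L}, which is all of the schema, so {A, B, D} is the only candidate key.

{A, B, D}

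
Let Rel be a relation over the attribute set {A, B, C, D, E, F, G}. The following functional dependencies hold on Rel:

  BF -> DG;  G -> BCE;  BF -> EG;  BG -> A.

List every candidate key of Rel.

Attribute F never appears on the right-hand side of any dependency, so F must belong to every candidate key.
{F}⁺ = {F}, which is not all of the schema, so we must add further attributes.
{B, F}⁺: BF→DG adds D, G; G→BCE adds C, E; BG→A adds A → {A, B, C, D, E, F, G}. Minimal: {F}⁺ = {F}; {B}⁺ = {B} — none reach the full schema.
{F, G}⁺: G→BCE adds B, C, E; BG→A adds A; BF→DG adds D → {A, B, C, D, E, F, G}. Minimal: {G}⁺ = {A, B, C, E, G}; {F}⁺ = {F} — none reach the full schema.

{B, F}, {F, G}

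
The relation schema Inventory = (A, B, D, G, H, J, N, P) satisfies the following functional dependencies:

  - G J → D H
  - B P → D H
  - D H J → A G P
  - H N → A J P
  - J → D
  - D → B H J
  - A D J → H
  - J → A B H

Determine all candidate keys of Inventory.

Attribute N never appears on the right-hand side of any dependency, so N must belong to every candidate key.
{N}⁺ = {N}, which is not all of the schema, so we must add further attributes.
{D, N}⁺: D→BHJ adds B, H, J; J→ABH adds A; DHJ→AGP adds G, P → {A, B, D, G, H, J, N, P}. Minimal: {N}⁺ = {N}; {D}⁺ = {A, B, D, G, H, J, P} — none reach the full schema.
{H, N}⁺: HN→AJP adds A, J, P; J→D adds D; D→BHJ adds B; DHJ→AGP adds G → {A, B, D, G, H, J, N, P}. Minimal: {N}⁺ = {N}; {H}⁺ = {H} — none reach the full schema.
{J, N}⁺: J→D adds D; D→BHJ adds B, H; J→ABH adds A; DHJ→AGP adds G, P → {A, B, D, G, H, J, N, P}. Minimal: {N}⁺ = {N}; {J}⁺ = {A, B, D, G, H, J, P} — none reach the full schema.
{B, N, P}⁺: BP→DH adds D, H; HN→AJP adds A, J; DHJ→AGP adds G → {A, B, D, G, H, J, N, P}. Minimal: {N, P}⁺ = {N, P}; {B, P}⁺ = {A, B, D, G, H, J, P}; {B, N}⁺ = {B, N} — none reach the full schema.
Any other superkey contains one of these as a subset, so there are no further candidate keys.

DN, HN, JN, BNP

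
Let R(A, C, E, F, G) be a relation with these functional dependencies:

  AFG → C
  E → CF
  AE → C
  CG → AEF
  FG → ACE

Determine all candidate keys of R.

(C, G); (E, G); (F, G)

Attribute G never appears on the right-hand side of any dependency, so G must belong to every candidate key.
{G}⁺ = {G}, which is not all of the schema, so we must add further attributes.
{C, G}⁺: CG→AEF adds A, E, F → {A, C, E, F, G}.
{E, G}⁺: E→CF adds C, F; CG→AEF adds A → {A, C, E, F, G}.
{F, G}⁺: FG→ACE adds A, C, E → {A, C, E, F, G}.
Any other superkey contains one of these as a subset, so there are no further candidate keys.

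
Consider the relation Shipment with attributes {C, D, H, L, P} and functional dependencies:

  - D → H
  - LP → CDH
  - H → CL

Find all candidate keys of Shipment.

{D, P}; {H, P}; {L, P}

Attribute P never appears on the right-hand side of any dependency, so P must belong to every candidate key.
{P}⁺ = {P}, which is not all of the schema, so we must add further attributes.
{D, P}⁺: D→H adds H; H→CL adds C, L → {C, D, H, L, P}. Minimal: {P}⁺ = {P}; {D}⁺ = {C, D, H, L} — none reach the full schema.
{H, P}⁺: H→CL adds C, L; LP→CDH adds D → {C, D, H, L, P}. Minimal: {P}⁺ = {P}; {H}⁺ = {C, H, L} — none reach the full schema.
{L, P}⁺: LP→CDH adds C, D, H → {C, D, H, L, P}. Minimal: {P}⁺ = {P}; {L}⁺ = {L} — none reach the full schema.
Any other superkey contains one of these as a subset, so there are no further candidate keys.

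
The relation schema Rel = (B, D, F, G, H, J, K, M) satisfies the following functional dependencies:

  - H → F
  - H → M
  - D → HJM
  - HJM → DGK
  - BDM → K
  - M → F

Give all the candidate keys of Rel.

(B, D); (B, H, J)

Attribute B never appears on the right-hand side of any dependency, so B must belong to every candidate key.
{B}⁺ = {B}, which is not all of the schema, so we must add further attributes.
{B, D}⁺: D→HJM adds H, J, M; HJM→DGK adds G, K; M→F adds F → {B, D, F, G, H, J, K, M}. Minimal: {D}⁺ = {D, F, G, H, J, K, M}; {B}⁺ = {B} — none reach the full schema.
{B, H, J}⁺: H→F adds F; H→M adds M; HJM→DGK adds D, G, K → {B, D, F, G, H, J, K, M}. Minimal: {H, J}⁺ = {D, F, G, H, J, K, M}; {B, J}⁺ = {B, J}; {B, H}⁺ = {B, F, H, M} — none reach the full schema.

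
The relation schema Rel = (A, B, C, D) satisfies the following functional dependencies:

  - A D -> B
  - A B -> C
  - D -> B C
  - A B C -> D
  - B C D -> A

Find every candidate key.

{D}⁺: D→BC adds B, C; BCD→A adds A → {A, B, C, D}.
{A, B}⁺: AB→C adds C; ABC→D adds D → {A, B, C, D}. Minimal: {B}⁺ = {B}; {A}⁺ = {A} — none reach the full schema.

D, AB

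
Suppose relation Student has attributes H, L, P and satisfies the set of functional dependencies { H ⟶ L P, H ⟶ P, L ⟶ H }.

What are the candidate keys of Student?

H, L

{H}⁺: H→LP adds L, P → {H, L, P}.
{L}⁺: L→H adds H; H→LP adds P → {H, L, P}.
Any other superkey contains one of these as a subset, so there are no further candidate keys.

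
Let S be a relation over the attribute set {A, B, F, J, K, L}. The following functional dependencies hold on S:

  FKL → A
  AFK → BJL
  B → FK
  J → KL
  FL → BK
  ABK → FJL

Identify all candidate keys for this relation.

{A, B}⁺: B→FK adds F, K; ABK→FJL adds J, L → {A, B, F, J, K, L}. Minimal: {B}⁺ = {B, F, K}; {A}⁺ = {A} — none reach the full schema.
{B, J}⁺: B→FK adds F, K; J→KL adds L; FKL→A adds A → {A, B, F, J, K, L}. Minimal: {J}⁺ = {J, K, L}; {B}⁺ = {B, F, K} — none reach the full schema.
{B, L}⁺: B→FK adds F, K; FKL→A adds A; AFK→BJL adds J → {A, B, F, J, K, L}. Minimal: {L}⁺ = {L}; {B}⁺ = {B, F, K} — none reach the full schema.
{F, J}⁺: J→KL adds K, L; FL→BK adds B; FKL→A adds A → {A, B, F, J, K, L}. Minimal: {J}⁺ = {J, K, L}; {F}⁺ = {F} — none reach the full schema.
{F, L}⁺: FL→BK adds B, K; FKL→A adds A; AFK→BJL adds J → {A, B, F, J, K, L}. Minimal: {L}⁺ = {L}; {F}⁺ = {F} — none reach the full schema.
{A, F, K}⁺: AFK→BJL adds B, J, L → {A, B, F, J, K, L}. Minimal: {F, K}⁺ = {F, K}; {A, K}⁺ = {A, K}; {A, F}⁺ = {A, F} — none reach the full schema.
Any other superkey contains one of these as a subset, so there are no further candidate keys.

{A, B}, {B, J}, {B, L}, {F, J}, {F, L}, {A, F, K}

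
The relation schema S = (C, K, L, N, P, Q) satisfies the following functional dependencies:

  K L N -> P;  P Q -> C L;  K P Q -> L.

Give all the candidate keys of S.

{K, L, N, Q}; {K, N, P, Q}

Attributes K, N, Q never appear on any right-hand side, so every candidate key must contain {K, N, Q}.
{K, N, Q}⁺ = {K, N, Q}, which is not all of the schema, so we must add further attributes.
{K, L, N, Q}⁺: KLN→P adds P; PQ→CL adds C → {C, K, L, N, P, Q}. Minimal: {L, N, Q}⁺ = {L, N, Q}; {K, N, Q}⁺ = {K, N, Q}; {K, L, Q}⁺ = {K, L, Q}; … — none reach the full schema.
{K, N, P, Q}⁺: PQ→CL adds C, L → {C, K, L, N, P, Q}. Minimal: {N, P, Q}⁺ = {C, L, N, P, Q}; {K, P, Q}⁺ = {C, K, L, P, Q}; {K, N, Q}⁺ = {K, N, Q}; … — none reach the full schema.
Any other superkey contains one of these as a subset, so there are no further candidate keys.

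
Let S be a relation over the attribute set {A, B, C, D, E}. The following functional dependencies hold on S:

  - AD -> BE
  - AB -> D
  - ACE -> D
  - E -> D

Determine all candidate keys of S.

(A, B, C), (A, C, D), (A, C, E)

{A, B, C}⁺: AB→D adds D; AD→BE adds E → {A, B, C, D, E}.
{A, C, D}⁺: AD→BE adds B, E → {A, B, C, D, E}.
{A, C, E}⁺: ACE→D adds D; AD→BE adds B → {A, B, C, D, E}.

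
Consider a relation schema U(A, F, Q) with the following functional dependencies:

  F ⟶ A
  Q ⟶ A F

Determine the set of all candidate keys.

Attribute Q never appears on the right-hand side of any dependency, so Q must belong to every candidate key.
{Q}⁺ = {A, F, Q}, which is all of the schema, so {Q} is the only candidate key.

{Q}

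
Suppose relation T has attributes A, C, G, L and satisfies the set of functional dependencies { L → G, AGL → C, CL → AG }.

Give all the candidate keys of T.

{A, L}; {C, L}

Attribute L never appears on the right-hand side of any dependency, so L must belong to every candidate key.
{L}⁺ = {G, L}, which is not all of the schema, so we must add further attributes.
{A, L}⁺: L→G adds G; AGL→C adds C → {A, C, G, L}. Minimal: {L}⁺ = {G, L}; {A}⁺ = {A} — none reach the full schema.
{C, L}⁺: L→G adds G; CL→AG adds A → {A, C, G, L}. Minimal: {L}⁺ = {G, L}; {C}⁺ = {C} — none reach the full schema.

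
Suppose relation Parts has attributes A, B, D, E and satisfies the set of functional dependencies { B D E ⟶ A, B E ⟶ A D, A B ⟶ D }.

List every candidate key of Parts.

Attributes B, E never appear on any right-hand side, so every candidate key must contain {B, E}.
{B, E}⁺ = {A, B, D, E}, which is all of the schema, so {B, E} is the only candidate key.

BE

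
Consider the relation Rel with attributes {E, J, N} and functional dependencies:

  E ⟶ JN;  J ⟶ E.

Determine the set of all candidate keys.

{E}⁺: E→JN adds J, N → {E, J, N}.
{J}⁺: J→E adds E; E→JN adds N → {E, J, N}.

E; J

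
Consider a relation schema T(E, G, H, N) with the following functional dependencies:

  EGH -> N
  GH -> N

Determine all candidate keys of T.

{E, G, H}

{E, G, H}⁺: EGH→N adds N → {E, G, H, N}. Minimal: {G, H}⁺ = {G, H, N}; {E, H}⁺ = {E, H}; {E, G}⁺ = {E, G} — none reach the full schema.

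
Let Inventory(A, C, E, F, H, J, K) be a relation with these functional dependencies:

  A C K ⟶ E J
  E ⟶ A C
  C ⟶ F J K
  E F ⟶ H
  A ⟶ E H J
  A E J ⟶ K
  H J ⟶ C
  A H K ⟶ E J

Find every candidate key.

{A}⁺: A→EHJ adds E, H, J; AEJ→K adds K; HJ→C adds C; C→FJK adds F → {A, C, E, F, H, J, K}.
{E}⁺: E→AC adds A, C; C→FJK adds F, J, K; EF→H adds H → {A, C, E, F, H, J, K}.

{A}, {E}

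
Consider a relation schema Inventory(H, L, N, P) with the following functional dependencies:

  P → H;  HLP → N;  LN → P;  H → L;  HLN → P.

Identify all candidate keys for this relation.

(P); (H, N); (L, N)

{P}⁺: P→H adds H; H→L adds L; HLP→N adds N → {H, L, N, P}.
{H, N}⁺: H→L adds L; HLN→P adds P → {H, L, N, P}. Minimal: {N}⁺ = {N}; {H}⁺ = {H, L} — none reach the full schema.
{L, N}⁺: LN→P adds P; P→H adds H → {H, L, N, P}. Minimal: {N}⁺ = {N}; {L}⁺ = {L} — none reach the full schema.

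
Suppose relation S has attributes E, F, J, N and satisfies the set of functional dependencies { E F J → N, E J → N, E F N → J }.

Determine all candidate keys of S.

Attributes E, F never appear on any right-hand side, so every candidate key must contain {E, F}.
{E, F}⁺ = {E, F}, which is not all of the schema, so we must add further attributes.
{E, F, J}⁺: EFJ→N adds N → {E, F, J, N}.
{E, F, N}⁺: EFN→J adds J → {E, F, J, N}.
Any other superkey contains one of these as a subset, so there are no further candidate keys.

(E, F, J); (E, F, N)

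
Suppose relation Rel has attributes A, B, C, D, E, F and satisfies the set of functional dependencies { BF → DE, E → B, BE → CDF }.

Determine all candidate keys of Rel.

Attribute A never appears on the right-hand side of any dependency, so A must belong to every candidate key.
{A}⁺ = {A}, which is not all of the schema, so we must add further attributes.
{A, E}⁺: E→B adds B; BE→CDF adds C, D, F → {A, B, C, D, E, F}. Minimal: {E}⁺ = {B, C, D, E, F}; {A}⁺ = {A} — none reach the full schema.
{A, B, F}⁺: BF→DE adds D, E; BE→CDF adds C → {A, B, C, D, E, F}. Minimal: {B, F}⁺ = {B, C, D, E, F}; {A, F}⁺ = {A, F}; {A, B}⁺ = {A, B} — none reach the full schema.
Any other superkey contains one of these as a subset, so there are no further candidate keys.

(A, E); (A, B, F)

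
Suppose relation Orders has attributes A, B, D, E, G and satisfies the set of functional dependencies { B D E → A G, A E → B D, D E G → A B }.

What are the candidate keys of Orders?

Attribute E never appears on the right-hand side of any dependency, so E must belong to every candidate key.
{E}⁺ = {E}, which is not all of the schema, so we must add further attributes.
{A, E}⁺: AE→BD adds B, D; BDE→AG adds G → {A, B, D, E, G}. Minimal: {E}⁺ = {E}; {A}⁺ = {A} — none reach the full schema.
{B, D, E}⁺: BDE→AG adds A, G → {A, B, D, E, G}. Minimal: {D, E}⁺ = {D, E}; {B, E}⁺ = {B, E}; {B, D}⁺ = {B, D} — none reach the full schema.
{D, E, G}⁺: DEG→AB adds A, B → {A, B, D, E, G}. Minimal: {E, G}⁺ = {E, G}; {D, G}⁺ = {D, G}; {D, E}⁺ = {D, E} — none reach the full schema.

AE; BDE; DEG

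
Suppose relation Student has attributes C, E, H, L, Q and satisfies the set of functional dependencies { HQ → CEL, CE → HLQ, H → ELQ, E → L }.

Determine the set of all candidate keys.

{H}⁺: H→ELQ adds E, L, Q; HQ→CEL adds C → {C, E, H, L, Q}.
{C, E}⁺: CE→HLQ adds H, L, Q → {C, E, H, L, Q}. Minimal: {E}⁺ = {E, L}; {C}⁺ = {C} — none reach the full schema.

{H}, {C, E}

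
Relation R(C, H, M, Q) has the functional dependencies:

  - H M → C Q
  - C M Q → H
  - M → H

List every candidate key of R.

{M}

Attribute M never appears on the right-hand side of any dependency, so M must belong to every candidate key.
{M}⁺ = {C, H, M, Q}, which is all of the schema, so {M} is the only candidate key.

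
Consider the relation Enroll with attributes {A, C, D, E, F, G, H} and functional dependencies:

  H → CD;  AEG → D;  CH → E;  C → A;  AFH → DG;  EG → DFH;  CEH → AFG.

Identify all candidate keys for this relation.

(H), (E, G)

{H}⁺: H→CD adds C, D; CH→E adds E; C→A adds A; CEH→AFG adds F, G → {A, C, D, E, F, G, H}.
{E, G}⁺: EG→DFH adds D, F, H; H→CD adds C; C→A adds A → {A, C, D, E, F, G, H}.
Any other superkey contains one of these as a subset, so there are no further candidate keys.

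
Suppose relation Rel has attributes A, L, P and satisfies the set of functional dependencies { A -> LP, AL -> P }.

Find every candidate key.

{A}⁺: A→LP adds L, P → {A, L, P}.
No other minimal superkey exists.

{A}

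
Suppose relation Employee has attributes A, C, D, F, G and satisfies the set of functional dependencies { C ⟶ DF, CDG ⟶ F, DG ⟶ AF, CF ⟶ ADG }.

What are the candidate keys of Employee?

C

Attribute C never appears on the right-hand side of any dependency, so C must belong to every candidate key.
{C}⁺ = {A, C, D, F, G}, which is all of the schema, so {C} is the only candidate key.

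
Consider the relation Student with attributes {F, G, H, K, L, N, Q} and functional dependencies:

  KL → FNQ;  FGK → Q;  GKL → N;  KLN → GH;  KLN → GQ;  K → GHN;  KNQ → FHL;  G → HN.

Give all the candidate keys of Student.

(F, K), (K, L), (K, Q)

{F, K}⁺: K→GHN adds G, H, N; FGK→Q adds Q; KNQ→FHL adds L → {F, G, H, K, L, N, Q}. Minimal: {K}⁺ = {G, H, K, N}; {F}⁺ = {F} — none reach the full schema.
{K, L}⁺: KL→FNQ adds F, N, Q; KLN→GH adds G, H → {F, G, H, K, L, N, Q}. Minimal: {L}⁺ = {L}; {K}⁺ = {G, H, K, N} — none reach the full schema.
{K, Q}⁺: K→GHN adds G, H, N; KNQ→FHL adds F, L → {F, G, H, K, L, N, Q}. Minimal: {Q}⁺ = {Q}; {K}⁺ = {G, H, K, N} — none reach the full schema.
Any other superkey contains one of these as a subset, so there are no further candidate keys.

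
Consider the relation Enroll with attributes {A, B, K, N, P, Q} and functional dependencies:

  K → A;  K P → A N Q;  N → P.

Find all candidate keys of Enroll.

Attributes B, K never appear on any right-hand side, so every candidate key must contain {B, K}.
{B, K}⁺ = {A, B, K}, which is not all of the schema, so we must add further attributes.
{B, K, N}⁺: K→A adds A; N→P adds P; KP→ANQ adds Q → {A, B, K, N, P, Q}. Minimal: {K, N}⁺ = {A, K, N, P, Q}; {B, N}⁺ = {B, N, P}; {B, K}⁺ = {A, B, K} — none reach the full schema.
{B, K, P}⁺: K→A adds A; KP→ANQ adds N, Q → {A, B, K, N, P, Q}. Minimal: {K, P}⁺ = {A, K, N, P, Q}; {B, P}⁺ = {B, P}; {B, K}⁺ = {A, B, K} — none reach the full schema.
Any other superkey contains one of these as a subset, so there are no further candidate keys.

{B, K, N}, {B, K, P}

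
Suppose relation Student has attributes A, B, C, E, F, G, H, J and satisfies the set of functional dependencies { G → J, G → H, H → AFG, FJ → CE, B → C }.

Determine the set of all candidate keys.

Attribute B never appears on the right-hand side of any dependency, so B must belong to every candidate key.
{B}⁺ = {B, C}, which is not all of the schema, so we must add further attributes.
{B, G}⁺: G→J adds J; G→H adds H; H→AFG adds A, F; FJ→CE adds C, E → {A, B, C, E, F, G, H, J}. Minimal: {G}⁺ = {A, C, E, F, G, H, J}; {B}⁺ = {B, C} — none reach the full schema.
{B, H}⁺: H→AFG adds A, F, G; B→C adds C; G→J adds J; FJ→CE adds E → {A, B, C, E, F, G, H, J}. Minimal: {H}⁺ = {A, C, E, F, G, H, J}; {B}⁺ = {B, C} — none reach the full schema.

{B, G}; {B, H}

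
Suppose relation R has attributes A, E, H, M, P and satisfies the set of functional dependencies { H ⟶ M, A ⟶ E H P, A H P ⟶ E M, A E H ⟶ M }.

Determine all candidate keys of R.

{A}

Attribute A never appears on the right-hand side of any dependency, so A must belong to every candidate key.
{A}⁺ = {A, E, H, M, P}, which is all of the schema, so {A} is the only candidate key.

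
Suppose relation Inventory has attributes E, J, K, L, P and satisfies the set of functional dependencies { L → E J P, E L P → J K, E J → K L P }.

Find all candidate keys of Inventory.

{L}⁺: L→EJP adds E, J, P; ELP→JK adds K → {E, J, K, L, P}.
{E, J}⁺: EJ→KLP adds K, L, P → {E, J, K, L, P}. Minimal: {J}⁺ = {J}; {E}⁺ = {E} — none reach the full schema.

{L}, {E, J}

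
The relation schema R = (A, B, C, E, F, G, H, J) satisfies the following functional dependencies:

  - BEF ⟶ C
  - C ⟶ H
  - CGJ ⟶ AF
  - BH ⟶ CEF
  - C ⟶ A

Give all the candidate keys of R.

{B, C, G, J}, {B, G, H, J}, {B, E, F, G, J}

Attributes B, G, J never appear on any right-hand side, so every candidate key must contain {B, G, J}.
{B, G, J}⁺ = {B, G, J}, which is not all of the schema, so we must add further attributes.
{B, C, G, J}⁺: C→H adds H; CGJ→AF adds A, F; BH→CEF adds E → {A, B, C, E, F, G, H, J}. Minimal: {C, G, J}⁺ = {A, C, F, G, H, J}; {B, G, J}⁺ = {B, G, J}; {B, C, J}⁺ = {A, B, C, E, F, H, J}; … — none reach the full schema.
{B, G, H, J}⁺: BH→CEF adds C, E, F; C→A adds A → {A, B, C, E, F, G, H, J}. Minimal: {G, H, J}⁺ = {G, H, J}; {B, H, J}⁺ = {A, B, C, E, F, H, J}; {B, G, J}⁺ = {B, G, J}; … — none reach the full schema.
{B, E, F, G, J}⁺: BEF→C adds C; C→H adds H; CGJ→AF adds A → {A, B, C, E, F, G, H, J}. Minimal: {E, F, G, J}⁺ = {E, F, G, J}; {B, F, G, J}⁺ = {B, F, G, J}; {B, E, G, J}⁺ = {B, E, G, J}; … — none reach the full schema.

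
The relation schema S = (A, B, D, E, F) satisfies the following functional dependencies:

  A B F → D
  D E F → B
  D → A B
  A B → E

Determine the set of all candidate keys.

DF; ABF

Attribute F never appears on the right-hand side of any dependency, so F must belong to every candidate key.
{F}⁺ = {F}, which is not all of the schema, so we must add further attributes.
{D, F}⁺: D→AB adds A, B; AB→E adds E → {A, B, D, E, F}.
{A, B, F}⁺: ABF→D adds D; AB→E adds E → {A, B, D, E, F}.
Any other superkey contains one of these as a subset, so there are no further candidate keys.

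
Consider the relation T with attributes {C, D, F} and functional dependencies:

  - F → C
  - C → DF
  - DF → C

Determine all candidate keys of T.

{C}⁺: C→DF adds D, F → {C, D, F}.
{F}⁺: F→C adds C; C→DF adds D → {C, D, F}.

{C}, {F}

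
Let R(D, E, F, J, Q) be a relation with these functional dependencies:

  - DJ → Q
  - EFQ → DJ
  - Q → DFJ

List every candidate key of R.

Attribute E never appears on the right-hand side of any dependency, so E must belong to every candidate key.
{E}⁺ = {E}, which is not all of the schema, so we must add further attributes.
{E, Q}⁺: Q→DFJ adds D, F, J → {D, E, F, J, Q}. Minimal: {Q}⁺ = {D, F, J, Q}; {E}⁺ = {E} — none reach the full schema.
{D, E, J}⁺: DJ→Q adds Q; Q→DFJ adds F → {D, E, F, J, Q}. Minimal: {E, J}⁺ = {E, J}; {D, J}⁺ = {D, F, J, Q}; {D, E}⁺ = {D, E} — none reach the full schema.
Any other superkey contains one of these as a subset, so there are no further candidate keys.

(E, Q); (D, E, J)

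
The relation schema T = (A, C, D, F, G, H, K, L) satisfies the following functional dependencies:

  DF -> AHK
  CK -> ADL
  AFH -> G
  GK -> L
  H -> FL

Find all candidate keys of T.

CDF, CDH, CFK, CHK

{C, D, F}⁺: DF→AHK adds A, H, K; CK→ADL adds L; AFH→G adds G → {A, C, D, F, G, H, K, L}. Minimal: {D, F}⁺ = {A, D, F, G, H, K, L}; {C, F}⁺ = {C, F}; {C, D}⁺ = {C, D} — none reach the full schema.
{C, D, H}⁺: H→FL adds F, L; DF→AHK adds A, K; AFH→G adds G → {A, C, D, F, G, H, K, L}. Minimal: {D, H}⁺ = {A, D, F, G, H, K, L}; {C, H}⁺ = {C, F, H, L}; {C, D}⁺ = {C, D} — none reach the full schema.
{C, F, K}⁺: CK→ADL adds A, D, L; DF→AHK adds H; AFH→G adds G → {A, C, D, F, G, H, K, L}. Minimal: {F, K}⁺ = {F, K}; {C, K}⁺ = {A, C, D, K, L}; {C, F}⁺ = {C, F} — none reach the full schema.
{C, H, K}⁺: CK→ADL adds A, D, L; H→FL adds F; AFH→G adds G → {A, C, D, F, G, H, K, L}. Minimal: {H, K}⁺ = {F, H, K, L}; {C, K}⁺ = {A, C, D, K, L}; {C, H}⁺ = {C, F, H, L} — none reach the full schema.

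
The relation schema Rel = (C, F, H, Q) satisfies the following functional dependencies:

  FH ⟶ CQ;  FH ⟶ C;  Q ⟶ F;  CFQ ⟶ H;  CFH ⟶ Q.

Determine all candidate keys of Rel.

{C, Q}, {F, H}, {H, Q}

{C, Q}⁺: Q→F adds F; CFQ→H adds H → {C, F, H, Q}. Minimal: {Q}⁺ = {F, Q}; {C}⁺ = {C} — none reach the full schema.
{F, H}⁺: FH→CQ adds C, Q → {C, F, H, Q}. Minimal: {H}⁺ = {H}; {F}⁺ = {F} — none reach the full schema.
{H, Q}⁺: Q→F adds F; FH→CQ adds C → {C, F, H, Q}. Minimal: {Q}⁺ = {F, Q}; {H}⁺ = {H} — none reach the full schema.
Any other superkey contains one of these as a subset, so there are no further candidate keys.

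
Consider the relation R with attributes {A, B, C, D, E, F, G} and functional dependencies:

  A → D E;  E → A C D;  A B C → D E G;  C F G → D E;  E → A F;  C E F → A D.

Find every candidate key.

{A, B}, {B, E}, {B, C, F, G}

Attribute B never appears on the right-hand side of any dependency, so B must belong to every candidate key.
{B}⁺ = {B}, which is not all of the schema, so we must add further attributes.
{A, B}⁺: A→DE adds D, E; E→ACD adds C; ABC→DEG adds G; E→AF adds F → {A, B, C, D, E, F, G}.
{B, E}⁺: E→ACD adds A, C, D; ABC→DEG adds G; E→AF adds F → {A, B, C, D, E, F, G}.
{B, C, F, G}⁺: CFG→DE adds D, E; E→AF adds A → {A, B, C, D, E, F, G}.
Any other superkey contains one of these as a subset, so there are no further candidate keys.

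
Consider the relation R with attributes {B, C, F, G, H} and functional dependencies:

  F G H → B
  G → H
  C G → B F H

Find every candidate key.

(C, G)

Attributes C, G never appear on any right-hand side, so every candidate key must contain {C, G}.
{C, G}⁺ = {B, C, F, G, H}, which is all of the schema, so {C, G} is the only candidate key.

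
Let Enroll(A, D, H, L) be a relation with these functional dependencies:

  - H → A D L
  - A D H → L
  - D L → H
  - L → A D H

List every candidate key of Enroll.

H, L

{H}⁺: H→ADL adds A, D, L → {A, D, H, L}.
{L}⁺: L→ADH adds A, D, H → {A, D, H, L}.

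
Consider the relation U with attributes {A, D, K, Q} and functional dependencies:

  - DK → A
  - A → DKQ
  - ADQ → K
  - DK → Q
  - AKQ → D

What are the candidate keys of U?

{A}⁺: A→DKQ adds D, K, Q → {A, D, K, Q}.
{D, K}⁺: DK→A adds A; A→DKQ adds Q → {A, D, K, Q}.
Any other superkey contains one of these as a subset, so there are no further candidate keys.

{A}, {D, K}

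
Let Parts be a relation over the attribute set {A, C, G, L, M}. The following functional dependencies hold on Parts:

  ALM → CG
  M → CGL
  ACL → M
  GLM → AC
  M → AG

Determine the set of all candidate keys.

M, ACL

{M}⁺: M→CGL adds C, G, L; GLM→AC adds A → {A, C, G, L, M}.
{A, C, L}⁺: ACL→M adds M; M→AG adds G → {A, C, G, L, M}. Minimal: {C, L}⁺ = {C, L}; {A, L}⁺ = {A, L}; {A, C}⁺ = {A, C} — none reach the full schema.
Any other superkey contains one of these as a subset, so there are no further candidate keys.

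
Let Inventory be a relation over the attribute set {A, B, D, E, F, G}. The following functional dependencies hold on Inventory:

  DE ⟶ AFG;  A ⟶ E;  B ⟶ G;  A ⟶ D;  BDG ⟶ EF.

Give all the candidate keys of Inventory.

{A, B}⁺: A→E adds E; B→G adds G; A→D adds D; BDG→EF adds F → {A, B, D, E, F, G}. Minimal: {B}⁺ = {B, G}; {A}⁺ = {A, D, E, F, G} — none reach the full schema.
{B, D}⁺: B→G adds G; BDG→EF adds E, F; DE→AFG adds A → {A, B, D, E, F, G}. Minimal: {D}⁺ = {D}; {B}⁺ = {B, G} — none reach the full schema.

(A, B), (B, D)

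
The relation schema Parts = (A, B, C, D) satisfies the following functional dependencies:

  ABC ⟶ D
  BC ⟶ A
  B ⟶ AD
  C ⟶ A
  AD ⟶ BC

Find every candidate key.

B; AD; CD

{B}⁺: B→AD adds A, D; AD→BC adds C → {A, B, C, D}.
{A, D}⁺: AD→BC adds B, C → {A, B, C, D}.
{C, D}⁺: C→A adds A; AD→BC adds B → {A, B, C, D}.
Any other superkey contains one of these as a subset, so there are no further candidate keys.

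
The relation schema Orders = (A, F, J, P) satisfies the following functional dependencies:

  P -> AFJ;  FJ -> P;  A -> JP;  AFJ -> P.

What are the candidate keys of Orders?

{A}⁺: A→JP adds J, P; P→AFJ adds F → {A, F, J, P}.
{P}⁺: P→AFJ adds A, F, J → {A, F, J, P}.
{F, J}⁺: FJ→P adds P; P→AFJ adds A → {A, F, J, P}.
Any other superkey contains one of these as a subset, so there are no further candidate keys.

{A}; {P}; {F, J}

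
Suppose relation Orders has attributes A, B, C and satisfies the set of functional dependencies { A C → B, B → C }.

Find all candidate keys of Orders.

(A, B), (A, C)

{A, B}⁺: B→C adds C → {A, B, C}.
{A, C}⁺: AC→B adds B → {A, B, C}.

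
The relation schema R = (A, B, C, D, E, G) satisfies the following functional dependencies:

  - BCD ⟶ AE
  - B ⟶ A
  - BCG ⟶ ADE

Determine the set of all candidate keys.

{B, C, G}

Attributes B, C, G never appear on any right-hand side, so every candidate key must contain {B, C, G}.
{B, C, G}⁺ = {A, B, C, D, E, G}, which is all of the schema, so {B, C, G} is the only candidate key.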